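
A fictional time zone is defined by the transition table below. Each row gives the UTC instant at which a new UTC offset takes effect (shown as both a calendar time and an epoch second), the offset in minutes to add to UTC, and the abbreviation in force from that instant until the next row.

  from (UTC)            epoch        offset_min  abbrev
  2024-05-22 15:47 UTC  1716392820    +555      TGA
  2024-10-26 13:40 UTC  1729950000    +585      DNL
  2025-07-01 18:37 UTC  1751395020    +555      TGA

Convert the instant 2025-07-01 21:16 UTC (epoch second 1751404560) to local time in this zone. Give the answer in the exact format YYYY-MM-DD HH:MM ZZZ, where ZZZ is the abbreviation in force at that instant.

2025-07-02 06:31 TGA

Query: 2025-07-01 21:16 UTC
Rule 3/3 (TGA, +09:15): 2025-07-01 18:37 UTC ≤ query < +∞
21·60 + 16 + 555 = 1831 min
1831 = 1·1440 + 391; 391 = 6·60 + 31 → 06:31, 2025-07-01 + 1 day = 2025-07-02
→ 2025-07-02 06:31 TGA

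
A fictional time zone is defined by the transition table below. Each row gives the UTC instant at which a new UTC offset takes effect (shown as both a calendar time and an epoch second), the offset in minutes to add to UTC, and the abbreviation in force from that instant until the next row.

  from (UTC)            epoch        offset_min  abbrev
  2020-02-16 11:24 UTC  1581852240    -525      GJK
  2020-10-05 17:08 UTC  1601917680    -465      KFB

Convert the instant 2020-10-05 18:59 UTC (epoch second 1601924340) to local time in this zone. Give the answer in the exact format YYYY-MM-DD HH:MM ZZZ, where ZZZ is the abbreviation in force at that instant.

Query: 2020-10-05 18:59 UTC
Rule 2/2 (KFB, -07:45): 2020-10-05 17:08 UTC ≤ query < +∞
18·60 + 59 - 465 = 674 min
674 = 0·1440 + 674; 674 = 11·60 + 14 → 11:14, same day
→ 2020-10-05 11:14 KFB

2020-10-05 11:14 KFB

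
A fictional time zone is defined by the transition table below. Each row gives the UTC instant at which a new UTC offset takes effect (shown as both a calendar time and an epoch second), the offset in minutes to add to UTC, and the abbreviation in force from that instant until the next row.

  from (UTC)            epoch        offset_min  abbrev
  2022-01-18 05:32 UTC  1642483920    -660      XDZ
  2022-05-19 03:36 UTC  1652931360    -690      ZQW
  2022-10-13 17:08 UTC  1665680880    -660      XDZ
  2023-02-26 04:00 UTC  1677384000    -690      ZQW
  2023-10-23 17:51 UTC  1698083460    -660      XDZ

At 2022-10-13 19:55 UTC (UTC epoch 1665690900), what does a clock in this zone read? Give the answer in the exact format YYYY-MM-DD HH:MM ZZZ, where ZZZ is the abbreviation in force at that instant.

Query: 2022-10-13 19:55 UTC
Rule 3/5 (XDZ, -11:00): 2022-10-13 17:08 UTC ≤ query < 2023-02-26 04:00 UTC
19·60 + 55 - 660 = 535 min
535 = 0·1440 + 535; 535 = 8·60 + 55 → 08:55, same day
→ 2022-10-13 08:55 XDZ

2022-10-13 08:55 XDZ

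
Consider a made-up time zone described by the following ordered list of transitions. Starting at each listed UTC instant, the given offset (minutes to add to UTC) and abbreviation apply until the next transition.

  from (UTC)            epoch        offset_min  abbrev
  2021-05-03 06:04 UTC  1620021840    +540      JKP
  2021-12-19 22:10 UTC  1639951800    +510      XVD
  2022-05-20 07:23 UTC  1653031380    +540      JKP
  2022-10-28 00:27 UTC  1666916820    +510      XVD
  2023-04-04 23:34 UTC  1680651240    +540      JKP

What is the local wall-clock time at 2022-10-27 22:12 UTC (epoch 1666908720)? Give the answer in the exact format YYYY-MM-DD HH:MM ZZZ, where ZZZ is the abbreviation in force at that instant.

Query: 2022-10-27 22:12 UTC
Rule 3/5 (JKP, +09:00): 2022-05-20 07:23 UTC ≤ query < 2022-10-28 00:27 UTC
22·60 + 12 + 540 = 1872 min
1872 = 1·1440 + 432; 432 = 7·60 + 12 → 07:12, 2022-10-27 + 1 day = 2022-10-28
→ 2022-10-28 07:12 JKP

2022-10-28 07:12 JKP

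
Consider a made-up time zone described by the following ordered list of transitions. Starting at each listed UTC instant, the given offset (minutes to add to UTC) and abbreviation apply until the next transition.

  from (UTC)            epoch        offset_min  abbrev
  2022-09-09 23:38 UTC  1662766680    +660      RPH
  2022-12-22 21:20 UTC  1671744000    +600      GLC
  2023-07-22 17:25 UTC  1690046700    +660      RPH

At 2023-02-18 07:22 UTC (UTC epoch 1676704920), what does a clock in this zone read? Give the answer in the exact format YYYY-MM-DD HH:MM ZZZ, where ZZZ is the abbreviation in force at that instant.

Query: 2023-02-18 07:22 UTC
Rule 2/3 (GLC, +10:00): 2022-12-22 21:20 UTC ≤ query < 2023-07-22 17:25 UTC
7·60 + 22 + 600 = 1042 min
1042 = 0·1440 + 1042; 1042 = 17·60 + 22 → 17:22, same day
→ 2023-02-18 17:22 GLC

2023-02-18 17:22 GLC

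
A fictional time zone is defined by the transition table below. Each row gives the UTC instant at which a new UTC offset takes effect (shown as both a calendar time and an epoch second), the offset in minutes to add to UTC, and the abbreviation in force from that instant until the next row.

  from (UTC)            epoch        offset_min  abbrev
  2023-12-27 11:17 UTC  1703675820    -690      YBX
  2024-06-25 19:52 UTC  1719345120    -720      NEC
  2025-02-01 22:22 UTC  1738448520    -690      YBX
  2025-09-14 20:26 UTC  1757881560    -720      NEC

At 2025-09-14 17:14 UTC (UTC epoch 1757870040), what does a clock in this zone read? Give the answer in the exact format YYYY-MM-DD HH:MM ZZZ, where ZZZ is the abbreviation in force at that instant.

Query: 2025-09-14 17:14 UTC
Rule 3/4 (YBX, -11:30): 2025-02-01 22:22 UTC ≤ query < 2025-09-14 20:26 UTC
17·60 + 14 - 690 = 344 min
344 = 0·1440 + 344; 344 = 5·60 + 44 → 05:44, same day
→ 2025-09-14 05:44 YBX

2025-09-14 05:44 YBX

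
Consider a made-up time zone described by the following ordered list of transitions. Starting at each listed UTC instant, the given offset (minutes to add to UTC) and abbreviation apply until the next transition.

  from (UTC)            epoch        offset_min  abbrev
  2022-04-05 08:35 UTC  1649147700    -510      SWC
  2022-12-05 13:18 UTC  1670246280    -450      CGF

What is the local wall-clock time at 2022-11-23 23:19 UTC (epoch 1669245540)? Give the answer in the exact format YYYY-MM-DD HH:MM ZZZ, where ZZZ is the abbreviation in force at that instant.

Query: 2022-11-23 23:19 UTC
Rule 1/2 (SWC, -08:30): 2022-04-05 08:35 UTC ≤ query < 2022-12-05 13:18 UTC
23·60 + 19 - 510 = 889 min
889 = 0·1440 + 889; 889 = 14·60 + 49 → 14:49, same day
→ 2022-11-23 14:49 SWC

2022-11-23 14:49 SWC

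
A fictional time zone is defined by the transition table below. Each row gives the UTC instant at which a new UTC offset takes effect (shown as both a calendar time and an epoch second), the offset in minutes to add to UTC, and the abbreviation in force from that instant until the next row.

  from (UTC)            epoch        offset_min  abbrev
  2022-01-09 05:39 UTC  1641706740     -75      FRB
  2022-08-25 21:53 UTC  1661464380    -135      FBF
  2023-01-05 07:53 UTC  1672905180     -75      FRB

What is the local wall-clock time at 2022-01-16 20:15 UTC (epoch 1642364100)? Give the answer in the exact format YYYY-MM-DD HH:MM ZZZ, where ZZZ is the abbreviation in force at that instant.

2022-01-16 19:00 FRB

Query: 2022-01-16 20:15 UTC
Rule 1/3 (FRB, -01:15): 2022-01-09 05:39 UTC ≤ query < 2022-08-25 21:53 UTC
20·60 + 15 - 75 = 1140 min
1140 = 0·1440 + 1140; 1140 = 19·60 + 0 → 19:00, same day
→ 2022-01-16 19:00 FRB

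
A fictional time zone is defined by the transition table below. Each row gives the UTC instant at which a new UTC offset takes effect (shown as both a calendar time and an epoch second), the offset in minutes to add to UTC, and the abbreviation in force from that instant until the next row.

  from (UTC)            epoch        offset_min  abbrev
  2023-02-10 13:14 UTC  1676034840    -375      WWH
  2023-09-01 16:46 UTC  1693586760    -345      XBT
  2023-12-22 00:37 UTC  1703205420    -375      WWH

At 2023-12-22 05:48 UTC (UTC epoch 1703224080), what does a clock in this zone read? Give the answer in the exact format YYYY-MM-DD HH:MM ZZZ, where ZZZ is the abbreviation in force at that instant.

Query: 2023-12-22 05:48 UTC
Rule 3/3 (WWH, -06:15): 2023-12-22 00:37 UTC ≤ query < +∞
5·60 + 48 - 375 = -27 min
-27 = -1·1440 + 1413; 1413 = 23·60 + 33 → 23:33, 2023-12-22 - 1 day = 2023-12-21
→ 2023-12-21 23:33 WWH

2023-12-21 23:33 WWH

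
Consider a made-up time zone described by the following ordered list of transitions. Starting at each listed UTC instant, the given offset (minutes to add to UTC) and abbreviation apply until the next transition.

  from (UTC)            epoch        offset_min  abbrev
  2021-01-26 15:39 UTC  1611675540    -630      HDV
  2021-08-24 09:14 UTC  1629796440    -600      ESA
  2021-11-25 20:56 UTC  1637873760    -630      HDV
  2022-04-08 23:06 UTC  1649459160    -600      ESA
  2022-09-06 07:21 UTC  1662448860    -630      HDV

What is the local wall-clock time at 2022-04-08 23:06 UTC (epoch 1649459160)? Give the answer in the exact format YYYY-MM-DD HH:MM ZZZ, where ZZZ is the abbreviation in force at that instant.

2022-04-08 13:06 ESA

Query: 2022-04-08 23:06 UTC
Rule 4/5 (ESA, -10:00): 2022-04-08 23:06 UTC ≤ query < 2022-09-06 07:21 UTC
23·60 + 6 - 600 = 786 min
786 = 0·1440 + 786; 786 = 13·60 + 6 → 13:06, same day
→ 2022-04-08 13:06 ESA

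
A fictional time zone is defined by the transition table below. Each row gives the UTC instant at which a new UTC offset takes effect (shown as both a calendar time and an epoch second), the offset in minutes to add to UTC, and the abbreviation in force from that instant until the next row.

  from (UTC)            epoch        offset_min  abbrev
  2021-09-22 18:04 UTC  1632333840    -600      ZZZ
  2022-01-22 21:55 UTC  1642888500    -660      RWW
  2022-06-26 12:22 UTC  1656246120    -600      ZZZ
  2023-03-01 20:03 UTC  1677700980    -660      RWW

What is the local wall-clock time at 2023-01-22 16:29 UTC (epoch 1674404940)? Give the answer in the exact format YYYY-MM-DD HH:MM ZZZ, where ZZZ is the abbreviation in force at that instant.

Query: 2023-01-22 16:29 UTC
Rule 3/4 (ZZZ, -10:00): 2022-06-26 12:22 UTC ≤ query < 2023-03-01 20:03 UTC
16·60 + 29 - 600 = 389 min
389 = 0·1440 + 389; 389 = 6·60 + 29 → 06:29, same day
→ 2023-01-22 06:29 ZZZ

2023-01-22 06:29 ZZZ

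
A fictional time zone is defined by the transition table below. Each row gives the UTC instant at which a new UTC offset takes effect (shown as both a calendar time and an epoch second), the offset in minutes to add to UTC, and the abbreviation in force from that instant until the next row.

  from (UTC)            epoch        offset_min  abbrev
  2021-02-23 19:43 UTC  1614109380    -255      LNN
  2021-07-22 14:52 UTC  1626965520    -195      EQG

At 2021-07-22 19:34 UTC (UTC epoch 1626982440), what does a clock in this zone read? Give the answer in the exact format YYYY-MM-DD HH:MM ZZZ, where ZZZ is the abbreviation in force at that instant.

2021-07-22 16:19 EQG

Query: 2021-07-22 19:34 UTC
Rule 2/2 (EQG, -03:15): 2021-07-22 14:52 UTC ≤ query < +∞
19·60 + 34 - 195 = 979 min
979 = 0·1440 + 979; 979 = 16·60 + 19 → 16:19, same day
→ 2021-07-22 16:19 EQG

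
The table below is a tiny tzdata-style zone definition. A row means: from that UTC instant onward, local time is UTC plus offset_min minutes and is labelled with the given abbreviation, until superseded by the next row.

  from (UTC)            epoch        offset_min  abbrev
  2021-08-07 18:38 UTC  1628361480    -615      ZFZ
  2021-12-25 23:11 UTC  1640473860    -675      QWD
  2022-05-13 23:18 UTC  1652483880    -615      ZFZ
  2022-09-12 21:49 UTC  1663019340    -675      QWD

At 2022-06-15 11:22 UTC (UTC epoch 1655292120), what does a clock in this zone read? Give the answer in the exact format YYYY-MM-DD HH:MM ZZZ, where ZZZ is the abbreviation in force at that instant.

2022-06-15 01:07 ZFZ

Query: 2022-06-15 11:22 UTC
Rule 3/4 (ZFZ, -10:15): 2022-05-13 23:18 UTC ≤ query < 2022-09-12 21:49 UTC
11·60 + 22 - 615 = 67 min
67 = 0·1440 + 67; 67 = 1·60 + 7 → 01:07, same day
→ 2022-06-15 01:07 ZFZ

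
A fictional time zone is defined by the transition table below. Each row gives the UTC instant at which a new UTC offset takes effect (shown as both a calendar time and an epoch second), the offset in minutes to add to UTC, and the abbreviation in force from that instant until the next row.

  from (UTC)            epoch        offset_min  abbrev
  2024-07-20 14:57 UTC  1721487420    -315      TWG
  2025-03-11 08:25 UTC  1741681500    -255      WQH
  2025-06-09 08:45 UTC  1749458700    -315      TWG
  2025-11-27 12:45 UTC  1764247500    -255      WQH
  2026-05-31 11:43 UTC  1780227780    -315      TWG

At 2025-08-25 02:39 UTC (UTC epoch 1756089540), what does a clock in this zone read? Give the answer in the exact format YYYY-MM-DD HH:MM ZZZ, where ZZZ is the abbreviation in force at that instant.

2025-08-24 21:24 TWG

Query: 2025-08-25 02:39 UTC
Rule 3/5 (TWG, -05:15): 2025-06-09 08:45 UTC ≤ query < 2025-11-27 12:45 UTC
2·60 + 39 - 315 = -156 min
-156 = -1·1440 + 1284; 1284 = 21·60 + 24 → 21:24, 2025-08-25 - 1 day = 2025-08-24
→ 2025-08-24 21:24 TWG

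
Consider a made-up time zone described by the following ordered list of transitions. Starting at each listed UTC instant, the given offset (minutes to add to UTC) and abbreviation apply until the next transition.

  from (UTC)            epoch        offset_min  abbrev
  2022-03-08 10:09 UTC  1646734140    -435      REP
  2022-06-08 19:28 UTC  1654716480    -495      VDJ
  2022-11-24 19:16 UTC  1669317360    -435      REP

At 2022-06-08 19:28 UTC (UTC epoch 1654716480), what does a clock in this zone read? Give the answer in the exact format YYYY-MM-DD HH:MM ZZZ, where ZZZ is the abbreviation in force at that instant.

Query: 2022-06-08 19:28 UTC
Rule 2/3 (VDJ, -08:15): 2022-06-08 19:28 UTC ≤ query < 2022-11-24 19:16 UTC
19·60 + 28 - 495 = 673 min
673 = 0·1440 + 673; 673 = 11·60 + 13 → 11:13, same day
→ 2022-06-08 11:13 VDJ

2022-06-08 11:13 VDJ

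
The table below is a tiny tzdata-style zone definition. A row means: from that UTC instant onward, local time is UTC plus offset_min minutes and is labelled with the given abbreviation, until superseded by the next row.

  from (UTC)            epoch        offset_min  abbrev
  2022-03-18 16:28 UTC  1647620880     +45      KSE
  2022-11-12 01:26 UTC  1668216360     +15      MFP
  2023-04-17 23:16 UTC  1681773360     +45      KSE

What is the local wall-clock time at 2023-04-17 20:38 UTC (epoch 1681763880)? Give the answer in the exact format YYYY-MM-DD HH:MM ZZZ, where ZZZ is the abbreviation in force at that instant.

Query: 2023-04-17 20:38 UTC
Rule 2/3 (MFP, +00:15): 2022-11-12 01:26 UTC ≤ query < 2023-04-17 23:16 UTC
20·60 + 38 + 15 = 1253 min
1253 = 0·1440 + 1253; 1253 = 20·60 + 53 → 20:53, same day
→ 2023-04-17 20:53 MFP

2023-04-17 20:53 MFP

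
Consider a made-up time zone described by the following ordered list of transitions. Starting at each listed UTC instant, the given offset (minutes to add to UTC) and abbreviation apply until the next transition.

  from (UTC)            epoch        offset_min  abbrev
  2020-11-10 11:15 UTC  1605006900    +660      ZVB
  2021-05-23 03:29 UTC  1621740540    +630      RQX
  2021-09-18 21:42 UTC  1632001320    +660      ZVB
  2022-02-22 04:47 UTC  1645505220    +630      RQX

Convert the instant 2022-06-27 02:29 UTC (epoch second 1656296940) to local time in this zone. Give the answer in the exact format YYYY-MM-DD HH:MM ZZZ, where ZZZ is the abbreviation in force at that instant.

Query: 2022-06-27 02:29 UTC
Rule 4/4 (RQX, +10:30): 2022-02-22 04:47 UTC ≤ query < +∞
2·60 + 29 + 630 = 779 min
779 = 0·1440 + 779; 779 = 12·60 + 59 → 12:59, same day
→ 2022-06-27 12:59 RQX

2022-06-27 12:59 RQX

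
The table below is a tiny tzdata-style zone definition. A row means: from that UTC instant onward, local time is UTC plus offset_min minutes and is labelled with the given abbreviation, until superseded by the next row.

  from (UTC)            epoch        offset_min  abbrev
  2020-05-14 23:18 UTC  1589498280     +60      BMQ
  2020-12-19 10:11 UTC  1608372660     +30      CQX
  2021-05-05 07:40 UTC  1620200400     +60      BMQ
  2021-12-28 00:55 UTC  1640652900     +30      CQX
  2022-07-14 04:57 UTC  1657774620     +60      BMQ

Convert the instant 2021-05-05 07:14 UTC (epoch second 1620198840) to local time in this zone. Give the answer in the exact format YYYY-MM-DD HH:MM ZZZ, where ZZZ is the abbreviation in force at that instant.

2021-05-05 07:44 CQX

Query: 2021-05-05 07:14 UTC
Rule 2/5 (CQX, +00:30): 2020-12-19 10:11 UTC ≤ query < 2021-05-05 07:40 UTC
7·60 + 14 + 30 = 464 min
464 = 0·1440 + 464; 464 = 7·60 + 44 → 07:44, same day
→ 2021-05-05 07:44 CQX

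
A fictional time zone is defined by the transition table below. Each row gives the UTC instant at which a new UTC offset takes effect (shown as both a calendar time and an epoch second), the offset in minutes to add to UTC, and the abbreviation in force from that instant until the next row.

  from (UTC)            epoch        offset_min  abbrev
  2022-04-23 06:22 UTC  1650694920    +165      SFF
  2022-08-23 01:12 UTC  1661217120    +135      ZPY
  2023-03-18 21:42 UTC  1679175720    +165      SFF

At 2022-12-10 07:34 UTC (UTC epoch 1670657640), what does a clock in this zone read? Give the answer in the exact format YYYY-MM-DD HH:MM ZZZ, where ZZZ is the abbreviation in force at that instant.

2022-12-10 09:49 ZPY

Query: 2022-12-10 07:34 UTC
Rule 2/3 (ZPY, +02:15): 2022-08-23 01:12 UTC ≤ query < 2023-03-18 21:42 UTC
7·60 + 34 + 135 = 589 min
589 = 0·1440 + 589; 589 = 9·60 + 49 → 09:49, same day
→ 2022-12-10 09:49 ZPY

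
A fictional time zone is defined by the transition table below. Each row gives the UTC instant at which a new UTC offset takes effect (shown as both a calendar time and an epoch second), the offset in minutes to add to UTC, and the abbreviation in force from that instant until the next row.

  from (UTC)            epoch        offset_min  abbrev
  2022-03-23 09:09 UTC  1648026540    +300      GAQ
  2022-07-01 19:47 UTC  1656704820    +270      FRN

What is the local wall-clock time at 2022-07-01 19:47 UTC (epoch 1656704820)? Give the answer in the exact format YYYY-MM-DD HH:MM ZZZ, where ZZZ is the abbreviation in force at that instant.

Query: 2022-07-01 19:47 UTC
Rule 2/2 (FRN, +04:30): 2022-07-01 19:47 UTC ≤ query < +∞
19·60 + 47 + 270 = 1457 min
1457 = 1·1440 + 17; 17 = 0·60 + 17 → 00:17, 2022-07-01 + 1 day = 2022-07-02
→ 2022-07-02 00:17 FRN

2022-07-02 00:17 FRN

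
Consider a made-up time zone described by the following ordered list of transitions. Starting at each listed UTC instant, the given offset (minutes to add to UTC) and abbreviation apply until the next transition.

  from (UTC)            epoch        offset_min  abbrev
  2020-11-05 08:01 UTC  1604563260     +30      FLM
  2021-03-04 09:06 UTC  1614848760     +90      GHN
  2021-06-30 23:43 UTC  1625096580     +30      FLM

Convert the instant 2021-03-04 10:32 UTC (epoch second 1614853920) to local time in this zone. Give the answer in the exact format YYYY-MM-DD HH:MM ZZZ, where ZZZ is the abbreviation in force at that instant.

Query: 2021-03-04 10:32 UTC
Rule 2/3 (GHN, +01:30): 2021-03-04 09:06 UTC ≤ query < 2021-06-30 23:43 UTC
10·60 + 32 + 90 = 722 min
722 = 0·1440 + 722; 722 = 12·60 + 2 → 12:02, same day
→ 2021-03-04 12:02 GHN

2021-03-04 12:02 GHN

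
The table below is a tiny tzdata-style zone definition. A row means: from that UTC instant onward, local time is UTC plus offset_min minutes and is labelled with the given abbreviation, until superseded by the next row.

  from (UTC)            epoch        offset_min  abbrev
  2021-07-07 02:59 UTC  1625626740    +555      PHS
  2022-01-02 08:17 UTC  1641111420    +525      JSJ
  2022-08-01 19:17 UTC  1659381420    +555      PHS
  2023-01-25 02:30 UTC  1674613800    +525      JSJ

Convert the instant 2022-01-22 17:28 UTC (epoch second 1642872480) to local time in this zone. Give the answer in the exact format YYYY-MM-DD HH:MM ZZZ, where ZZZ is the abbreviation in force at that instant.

2022-01-23 02:13 JSJ

Query: 2022-01-22 17:28 UTC
Rule 2/4 (JSJ, +08:45): 2022-01-02 08:17 UTC ≤ query < 2022-08-01 19:17 UTC
17·60 + 28 + 525 = 1573 min
1573 = 1·1440 + 133; 133 = 2·60 + 13 → 02:13, 2022-01-22 + 1 day = 2022-01-23
→ 2022-01-23 02:13 JSJ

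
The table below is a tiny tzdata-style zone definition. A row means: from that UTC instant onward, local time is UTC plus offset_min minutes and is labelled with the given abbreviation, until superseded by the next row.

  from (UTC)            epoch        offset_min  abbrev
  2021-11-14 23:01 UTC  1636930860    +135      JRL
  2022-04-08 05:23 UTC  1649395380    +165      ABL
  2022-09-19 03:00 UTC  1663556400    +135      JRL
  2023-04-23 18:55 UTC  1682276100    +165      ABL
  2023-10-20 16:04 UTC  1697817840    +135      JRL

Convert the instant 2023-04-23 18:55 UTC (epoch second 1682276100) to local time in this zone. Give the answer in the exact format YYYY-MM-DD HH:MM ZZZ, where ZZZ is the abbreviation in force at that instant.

2023-04-23 21:40 ABL

Query: 2023-04-23 18:55 UTC
Rule 4/5 (ABL, +02:45): 2023-04-23 18:55 UTC ≤ query < 2023-10-20 16:04 UTC
18·60 + 55 + 165 = 1300 min
1300 = 0·1440 + 1300; 1300 = 21·60 + 40 → 21:40, same day
→ 2023-04-23 21:40 ABL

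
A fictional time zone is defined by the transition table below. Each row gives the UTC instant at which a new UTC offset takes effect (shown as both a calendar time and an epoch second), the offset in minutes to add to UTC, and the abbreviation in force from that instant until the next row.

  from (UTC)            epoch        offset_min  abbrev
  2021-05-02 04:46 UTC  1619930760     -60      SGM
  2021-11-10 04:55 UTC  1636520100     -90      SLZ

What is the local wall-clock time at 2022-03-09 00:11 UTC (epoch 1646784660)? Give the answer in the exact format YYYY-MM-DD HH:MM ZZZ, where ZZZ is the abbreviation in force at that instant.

2022-03-08 22:41 SLZ

Query: 2022-03-09 00:11 UTC
Rule 2/2 (SLZ, -01:30): 2021-11-10 04:55 UTC ≤ query < +∞
0·60 + 11 - 90 = -79 min
-79 = -1·1440 + 1361; 1361 = 22·60 + 41 → 22:41, 2022-03-09 - 1 day = 2022-03-08
→ 2022-03-08 22:41 SLZ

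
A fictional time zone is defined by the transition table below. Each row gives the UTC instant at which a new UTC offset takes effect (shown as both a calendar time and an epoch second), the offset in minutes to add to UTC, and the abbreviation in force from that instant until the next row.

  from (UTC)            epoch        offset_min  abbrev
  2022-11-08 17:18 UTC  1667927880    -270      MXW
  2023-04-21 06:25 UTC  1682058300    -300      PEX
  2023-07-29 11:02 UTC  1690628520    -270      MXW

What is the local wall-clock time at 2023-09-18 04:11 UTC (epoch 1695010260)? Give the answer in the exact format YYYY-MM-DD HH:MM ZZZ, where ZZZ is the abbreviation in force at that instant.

Query: 2023-09-18 04:11 UTC
Rule 3/3 (MXW, -04:30): 2023-07-29 11:02 UTC ≤ query < +∞
4·60 + 11 - 270 = -19 min
-19 = -1·1440 + 1421; 1421 = 23·60 + 41 → 23:41, 2023-09-18 - 1 day = 2023-09-17
→ 2023-09-17 23:41 MXW

2023-09-17 23:41 MXW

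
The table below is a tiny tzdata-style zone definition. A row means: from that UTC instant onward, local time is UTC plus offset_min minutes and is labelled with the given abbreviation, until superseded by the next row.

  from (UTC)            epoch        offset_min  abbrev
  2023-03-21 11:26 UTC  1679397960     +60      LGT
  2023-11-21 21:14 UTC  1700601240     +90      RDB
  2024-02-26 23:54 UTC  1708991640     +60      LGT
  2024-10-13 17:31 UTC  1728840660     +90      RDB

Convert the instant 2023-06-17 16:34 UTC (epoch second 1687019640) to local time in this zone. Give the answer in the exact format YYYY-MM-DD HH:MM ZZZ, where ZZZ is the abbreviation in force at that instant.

Query: 2023-06-17 16:34 UTC
Rule 1/4 (LGT, +01:00): 2023-03-21 11:26 UTC ≤ query < 2023-11-21 21:14 UTC
16·60 + 34 + 60 = 1054 min
1054 = 0·1440 + 1054; 1054 = 17·60 + 34 → 17:34, same day
→ 2023-06-17 17:34 LGT

2023-06-17 17:34 LGT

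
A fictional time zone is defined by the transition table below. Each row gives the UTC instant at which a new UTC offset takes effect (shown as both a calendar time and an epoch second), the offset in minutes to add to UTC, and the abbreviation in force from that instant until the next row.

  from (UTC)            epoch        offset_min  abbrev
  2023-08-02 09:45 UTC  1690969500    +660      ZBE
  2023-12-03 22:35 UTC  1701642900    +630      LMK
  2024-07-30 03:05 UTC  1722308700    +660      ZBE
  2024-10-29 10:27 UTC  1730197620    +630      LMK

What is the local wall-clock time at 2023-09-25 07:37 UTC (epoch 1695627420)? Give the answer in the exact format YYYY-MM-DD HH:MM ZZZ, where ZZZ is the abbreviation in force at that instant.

Query: 2023-09-25 07:37 UTC
Rule 1/4 (ZBE, +11:00): 2023-08-02 09:45 UTC ≤ query < 2023-12-03 22:35 UTC
7·60 + 37 + 660 = 1117 min
1117 = 0·1440 + 1117; 1117 = 18·60 + 37 → 18:37, same day
→ 2023-09-25 18:37 ZBE

2023-09-25 18:37 ZBE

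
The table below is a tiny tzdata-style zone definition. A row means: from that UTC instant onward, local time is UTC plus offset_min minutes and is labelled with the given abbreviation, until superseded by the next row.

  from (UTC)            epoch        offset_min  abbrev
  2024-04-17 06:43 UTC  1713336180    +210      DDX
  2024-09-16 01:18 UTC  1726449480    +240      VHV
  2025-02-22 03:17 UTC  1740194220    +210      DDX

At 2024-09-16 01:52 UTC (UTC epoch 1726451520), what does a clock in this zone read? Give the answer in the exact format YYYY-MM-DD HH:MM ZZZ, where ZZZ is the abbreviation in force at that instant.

2024-09-16 05:52 VHV

Query: 2024-09-16 01:52 UTC
Rule 2/3 (VHV, +04:00): 2024-09-16 01:18 UTC ≤ query < 2025-02-22 03:17 UTC
1·60 + 52 + 240 = 352 min
352 = 0·1440 + 352; 352 = 5·60 + 52 → 05:52, same day
→ 2024-09-16 05:52 VHV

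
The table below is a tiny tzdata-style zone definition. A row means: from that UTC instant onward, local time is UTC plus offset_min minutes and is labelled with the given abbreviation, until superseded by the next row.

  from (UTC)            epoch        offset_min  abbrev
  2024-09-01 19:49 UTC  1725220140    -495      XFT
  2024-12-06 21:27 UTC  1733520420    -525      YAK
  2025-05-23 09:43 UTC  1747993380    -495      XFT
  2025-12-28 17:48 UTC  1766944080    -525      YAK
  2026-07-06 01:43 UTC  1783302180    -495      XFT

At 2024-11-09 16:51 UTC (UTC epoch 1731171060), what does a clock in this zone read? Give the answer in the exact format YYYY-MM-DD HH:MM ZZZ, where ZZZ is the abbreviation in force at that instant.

Query: 2024-11-09 16:51 UTC
Rule 1/5 (XFT, -08:15): 2024-09-01 19:49 UTC ≤ query < 2024-12-06 21:27 UTC
16·60 + 51 - 495 = 516 min
516 = 0·1440 + 516; 516 = 8·60 + 36 → 08:36, same day
→ 2024-11-09 08:36 XFT

2024-11-09 08:36 XFT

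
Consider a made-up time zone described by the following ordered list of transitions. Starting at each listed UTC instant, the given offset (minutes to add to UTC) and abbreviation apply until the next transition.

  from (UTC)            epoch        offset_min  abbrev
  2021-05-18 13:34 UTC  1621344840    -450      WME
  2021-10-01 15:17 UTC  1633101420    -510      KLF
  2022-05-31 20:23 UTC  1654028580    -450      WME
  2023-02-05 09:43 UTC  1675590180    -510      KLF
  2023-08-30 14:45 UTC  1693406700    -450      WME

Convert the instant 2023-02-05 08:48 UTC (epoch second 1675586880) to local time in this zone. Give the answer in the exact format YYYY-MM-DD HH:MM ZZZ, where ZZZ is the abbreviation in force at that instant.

2023-02-05 01:18 WME

Query: 2023-02-05 08:48 UTC
Rule 3/5 (WME, -07:30): 2022-05-31 20:23 UTC ≤ query < 2023-02-05 09:43 UTC
8·60 + 48 - 450 = 78 min
78 = 0·1440 + 78; 78 = 1·60 + 18 → 01:18, same day
→ 2023-02-05 01:18 WME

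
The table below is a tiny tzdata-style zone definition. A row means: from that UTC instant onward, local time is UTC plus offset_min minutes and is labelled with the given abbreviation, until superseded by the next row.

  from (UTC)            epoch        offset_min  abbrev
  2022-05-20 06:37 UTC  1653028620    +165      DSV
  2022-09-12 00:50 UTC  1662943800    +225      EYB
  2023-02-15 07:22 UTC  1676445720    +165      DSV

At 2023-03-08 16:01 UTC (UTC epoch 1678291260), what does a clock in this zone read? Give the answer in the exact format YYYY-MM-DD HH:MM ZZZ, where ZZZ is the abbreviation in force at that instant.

Query: 2023-03-08 16:01 UTC
Rule 3/3 (DSV, +02:45): 2023-02-15 07:22 UTC ≤ query < +∞
16·60 + 1 + 165 = 1126 min
1126 = 0·1440 + 1126; 1126 = 18·60 + 46 → 18:46, same day
→ 2023-03-08 18:46 DSV

2023-03-08 18:46 DSV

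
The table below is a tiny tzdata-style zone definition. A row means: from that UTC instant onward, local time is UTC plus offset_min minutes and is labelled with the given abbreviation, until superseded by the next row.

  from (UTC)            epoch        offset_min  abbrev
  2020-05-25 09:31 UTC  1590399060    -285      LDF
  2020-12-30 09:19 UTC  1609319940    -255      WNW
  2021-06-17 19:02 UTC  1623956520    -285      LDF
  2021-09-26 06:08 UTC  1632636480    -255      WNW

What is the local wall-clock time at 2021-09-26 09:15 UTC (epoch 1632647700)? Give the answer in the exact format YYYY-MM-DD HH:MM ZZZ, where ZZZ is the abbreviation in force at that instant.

2021-09-26 05:00 WNW

Query: 2021-09-26 09:15 UTC
Rule 4/4 (WNW, -04:15): 2021-09-26 06:08 UTC ≤ query < +∞
9·60 + 15 - 255 = 300 min
300 = 0·1440 + 300; 300 = 5·60 + 0 → 05:00, same day
→ 2021-09-26 05:00 WNW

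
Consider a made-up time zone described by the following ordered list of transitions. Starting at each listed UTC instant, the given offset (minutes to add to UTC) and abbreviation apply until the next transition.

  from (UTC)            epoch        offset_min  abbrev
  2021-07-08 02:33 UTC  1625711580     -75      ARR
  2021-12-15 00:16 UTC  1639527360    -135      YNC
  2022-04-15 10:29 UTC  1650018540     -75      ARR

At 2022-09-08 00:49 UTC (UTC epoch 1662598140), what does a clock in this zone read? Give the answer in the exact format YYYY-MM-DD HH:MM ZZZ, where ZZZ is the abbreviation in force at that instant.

Query: 2022-09-08 00:49 UTC
Rule 3/3 (ARR, -01:15): 2022-04-15 10:29 UTC ≤ query < +∞
0·60 + 49 - 75 = -26 min
-26 = -1·1440 + 1414; 1414 = 23·60 + 34 → 23:34, 2022-09-08 - 1 day = 2022-09-07
→ 2022-09-07 23:34 ARR

2022-09-07 23:34 ARR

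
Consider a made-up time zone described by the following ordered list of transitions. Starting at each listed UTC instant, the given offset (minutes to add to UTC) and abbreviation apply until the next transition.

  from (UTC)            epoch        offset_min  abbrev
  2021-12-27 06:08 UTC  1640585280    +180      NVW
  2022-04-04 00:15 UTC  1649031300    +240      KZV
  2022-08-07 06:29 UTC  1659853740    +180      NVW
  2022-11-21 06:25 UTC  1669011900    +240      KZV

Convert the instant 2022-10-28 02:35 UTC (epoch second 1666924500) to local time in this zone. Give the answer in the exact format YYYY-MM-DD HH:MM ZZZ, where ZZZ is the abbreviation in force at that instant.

2022-10-28 05:35 NVW

Query: 2022-10-28 02:35 UTC
Rule 3/4 (NVW, +03:00): 2022-08-07 06:29 UTC ≤ query < 2022-11-21 06:25 UTC
2·60 + 35 + 180 = 335 min
335 = 0·1440 + 335; 335 = 5·60 + 35 → 05:35, same day
→ 2022-10-28 05:35 NVW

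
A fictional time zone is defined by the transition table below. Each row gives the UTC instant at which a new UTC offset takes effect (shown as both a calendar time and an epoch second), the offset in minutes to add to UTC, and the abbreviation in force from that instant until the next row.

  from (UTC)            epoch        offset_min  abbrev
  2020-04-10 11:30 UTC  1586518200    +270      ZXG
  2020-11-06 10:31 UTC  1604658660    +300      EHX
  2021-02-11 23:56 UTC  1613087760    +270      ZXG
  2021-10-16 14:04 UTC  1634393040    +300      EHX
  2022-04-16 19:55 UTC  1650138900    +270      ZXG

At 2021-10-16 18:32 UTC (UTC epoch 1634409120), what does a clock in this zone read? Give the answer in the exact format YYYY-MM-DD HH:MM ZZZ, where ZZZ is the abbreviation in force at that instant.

Query: 2021-10-16 18:32 UTC
Rule 4/5 (EHX, +05:00): 2021-10-16 14:04 UTC ≤ query < 2022-04-16 19:55 UTC
18·60 + 32 + 300 = 1412 min
1412 = 0·1440 + 1412; 1412 = 23·60 + 32 → 23:32, same day
→ 2021-10-16 23:32 EHX

2021-10-16 23:32 EHX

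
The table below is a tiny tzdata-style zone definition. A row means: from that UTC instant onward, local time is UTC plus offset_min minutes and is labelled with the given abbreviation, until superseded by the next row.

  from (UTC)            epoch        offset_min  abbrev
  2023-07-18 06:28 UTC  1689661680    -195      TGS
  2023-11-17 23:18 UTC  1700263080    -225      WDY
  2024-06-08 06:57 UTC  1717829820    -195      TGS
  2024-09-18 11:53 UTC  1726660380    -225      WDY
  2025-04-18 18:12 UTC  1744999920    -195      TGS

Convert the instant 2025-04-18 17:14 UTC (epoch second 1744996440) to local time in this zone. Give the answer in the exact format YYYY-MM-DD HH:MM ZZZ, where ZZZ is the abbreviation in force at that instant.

2025-04-18 13:29 WDY

Query: 2025-04-18 17:14 UTC
Rule 4/5 (WDY, -03:45): 2024-09-18 11:53 UTC ≤ query < 2025-04-18 18:12 UTC
17·60 + 14 - 225 = 809 min
809 = 0·1440 + 809; 809 = 13·60 + 29 → 13:29, same day
→ 2025-04-18 13:29 WDY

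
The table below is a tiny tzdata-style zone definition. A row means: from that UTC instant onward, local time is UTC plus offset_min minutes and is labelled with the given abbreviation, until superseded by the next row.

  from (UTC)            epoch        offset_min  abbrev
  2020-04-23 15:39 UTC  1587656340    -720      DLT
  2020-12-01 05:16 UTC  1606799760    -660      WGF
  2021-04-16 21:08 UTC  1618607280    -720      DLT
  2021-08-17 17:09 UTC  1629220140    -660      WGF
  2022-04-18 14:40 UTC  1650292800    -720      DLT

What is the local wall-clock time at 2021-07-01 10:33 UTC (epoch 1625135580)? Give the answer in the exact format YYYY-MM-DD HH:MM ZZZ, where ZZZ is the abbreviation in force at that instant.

Query: 2021-07-01 10:33 UTC
Rule 3/5 (DLT, -12:00): 2021-04-16 21:08 UTC ≤ query < 2021-08-17 17:09 UTC
10·60 + 33 - 720 = -87 min
-87 = -1·1440 + 1353; 1353 = 22·60 + 33 → 22:33, 2021-07-01 - 1 day = 2021-06-30
→ 2021-06-30 22:33 DLT

2021-06-30 22:33 DLT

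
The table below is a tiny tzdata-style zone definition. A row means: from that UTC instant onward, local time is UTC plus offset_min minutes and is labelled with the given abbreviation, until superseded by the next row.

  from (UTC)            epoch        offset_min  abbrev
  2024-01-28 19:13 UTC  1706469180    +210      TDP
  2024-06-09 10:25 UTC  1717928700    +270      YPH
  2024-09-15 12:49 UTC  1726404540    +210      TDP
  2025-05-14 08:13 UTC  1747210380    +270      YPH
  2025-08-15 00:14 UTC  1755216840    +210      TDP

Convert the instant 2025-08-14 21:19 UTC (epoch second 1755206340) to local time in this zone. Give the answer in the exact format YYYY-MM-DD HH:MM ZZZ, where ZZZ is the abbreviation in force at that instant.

Query: 2025-08-14 21:19 UTC
Rule 4/5 (YPH, +04:30): 2025-05-14 08:13 UTC ≤ query < 2025-08-15 00:14 UTC
21·60 + 19 + 270 = 1549 min
1549 = 1·1440 + 109; 109 = 1·60 + 49 → 01:49, 2025-08-14 + 1 day = 2025-08-15
→ 2025-08-15 01:49 YPH

2025-08-15 01:49 YPH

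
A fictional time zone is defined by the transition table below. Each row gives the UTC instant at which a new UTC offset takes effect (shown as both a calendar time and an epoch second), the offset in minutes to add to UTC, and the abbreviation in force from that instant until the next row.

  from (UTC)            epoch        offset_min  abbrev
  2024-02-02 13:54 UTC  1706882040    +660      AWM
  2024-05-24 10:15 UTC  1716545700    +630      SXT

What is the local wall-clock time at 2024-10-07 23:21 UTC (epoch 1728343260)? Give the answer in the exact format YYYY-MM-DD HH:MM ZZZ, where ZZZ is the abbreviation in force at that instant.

2024-10-08 09:51 SXT

Query: 2024-10-07 23:21 UTC
Rule 2/2 (SXT, +10:30): 2024-05-24 10:15 UTC ≤ query < +∞
23·60 + 21 + 630 = 2031 min
2031 = 1·1440 + 591; 591 = 9·60 + 51 → 09:51, 2024-10-07 + 1 day = 2024-10-08
→ 2024-10-08 09:51 SXT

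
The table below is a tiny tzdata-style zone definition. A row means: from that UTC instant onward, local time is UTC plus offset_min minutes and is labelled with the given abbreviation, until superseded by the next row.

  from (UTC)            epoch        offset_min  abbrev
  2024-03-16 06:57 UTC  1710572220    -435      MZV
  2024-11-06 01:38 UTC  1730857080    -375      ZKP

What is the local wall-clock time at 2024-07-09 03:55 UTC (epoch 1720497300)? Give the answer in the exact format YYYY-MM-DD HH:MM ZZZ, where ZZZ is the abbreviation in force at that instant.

Query: 2024-07-09 03:55 UTC
Rule 1/2 (MZV, -07:15): 2024-03-16 06:57 UTC ≤ query < 2024-11-06 01:38 UTC
3·60 + 55 - 435 = -200 min
-200 = -1·1440 + 1240; 1240 = 20·60 + 40 → 20:40, 2024-07-09 - 1 day = 2024-07-08
→ 2024-07-08 20:40 MZV

2024-07-08 20:40 MZV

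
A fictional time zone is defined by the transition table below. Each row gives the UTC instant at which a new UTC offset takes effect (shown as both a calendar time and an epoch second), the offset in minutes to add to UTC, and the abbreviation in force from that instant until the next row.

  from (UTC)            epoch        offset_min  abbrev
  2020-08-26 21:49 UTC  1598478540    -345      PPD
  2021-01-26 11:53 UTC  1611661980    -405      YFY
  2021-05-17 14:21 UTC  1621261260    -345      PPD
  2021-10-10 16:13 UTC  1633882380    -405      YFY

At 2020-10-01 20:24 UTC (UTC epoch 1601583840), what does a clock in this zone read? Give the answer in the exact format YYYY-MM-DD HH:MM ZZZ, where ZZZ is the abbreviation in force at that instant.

Query: 2020-10-01 20:24 UTC
Rule 1/4 (PPD, -05:45): 2020-08-26 21:49 UTC ≤ query < 2021-01-26 11:53 UTC
20·60 + 24 - 345 = 879 min
879 = 0·1440 + 879; 879 = 14·60 + 39 → 14:39, same day
→ 2020-10-01 14:39 PPD

2020-10-01 14:39 PPD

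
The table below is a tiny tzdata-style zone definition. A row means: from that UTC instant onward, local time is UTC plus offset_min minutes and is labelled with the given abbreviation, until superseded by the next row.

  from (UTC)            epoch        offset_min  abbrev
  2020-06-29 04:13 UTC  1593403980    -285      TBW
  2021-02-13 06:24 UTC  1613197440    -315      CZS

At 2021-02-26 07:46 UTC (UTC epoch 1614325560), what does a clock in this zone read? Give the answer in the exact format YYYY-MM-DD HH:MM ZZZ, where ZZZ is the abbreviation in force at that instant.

Query: 2021-02-26 07:46 UTC
Rule 2/2 (CZS, -05:15): 2021-02-13 06:24 UTC ≤ query < +∞
7·60 + 46 - 315 = 151 min
151 = 0·1440 + 151; 151 = 2·60 + 31 → 02:31, same day
→ 2021-02-26 02:31 CZS

2021-02-26 02:31 CZS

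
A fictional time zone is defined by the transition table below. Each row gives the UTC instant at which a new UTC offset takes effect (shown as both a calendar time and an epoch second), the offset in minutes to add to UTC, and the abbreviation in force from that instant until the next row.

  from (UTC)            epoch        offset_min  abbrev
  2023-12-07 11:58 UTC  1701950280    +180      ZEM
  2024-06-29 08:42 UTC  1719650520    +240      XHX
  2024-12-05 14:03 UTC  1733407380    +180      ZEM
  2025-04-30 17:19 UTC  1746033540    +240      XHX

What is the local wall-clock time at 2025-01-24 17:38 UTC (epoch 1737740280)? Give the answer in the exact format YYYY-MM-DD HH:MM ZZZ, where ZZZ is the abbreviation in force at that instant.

2025-01-24 20:38 ZEM

Query: 2025-01-24 17:38 UTC
Rule 3/4 (ZEM, +03:00): 2024-12-05 14:03 UTC ≤ query < 2025-04-30 17:19 UTC
17·60 + 38 + 180 = 1238 min
1238 = 0·1440 + 1238; 1238 = 20·60 + 38 → 20:38, same day
→ 2025-01-24 20:38 ZEM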